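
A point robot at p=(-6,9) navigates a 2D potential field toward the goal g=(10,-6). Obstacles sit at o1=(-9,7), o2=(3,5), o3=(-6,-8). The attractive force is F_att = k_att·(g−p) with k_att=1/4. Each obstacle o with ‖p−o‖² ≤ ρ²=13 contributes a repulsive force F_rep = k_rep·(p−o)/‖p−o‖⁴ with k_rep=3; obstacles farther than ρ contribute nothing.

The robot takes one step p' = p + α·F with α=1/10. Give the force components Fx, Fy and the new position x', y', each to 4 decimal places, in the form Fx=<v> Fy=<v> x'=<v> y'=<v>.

Fx=4.0533 Fy=-3.7145 x'=-5.5947 y'=8.6286

F_att = 1/4·(g−p) = 1/4·(16,-15) = (4.0000,-3.7500)
o1: d²=13 ≤ ρ²=13; F_rep = 3·(3,2)/13² = (0.0533,0.0355)
o2: d²=97 > ρ²=13 → inactive
o3: d²=289 > ρ²=13 → inactive
F = F_att + ΣF_rep = (4.0533,-3.7145)
p' = p + 1/10·F = (-5.5947,8.6286)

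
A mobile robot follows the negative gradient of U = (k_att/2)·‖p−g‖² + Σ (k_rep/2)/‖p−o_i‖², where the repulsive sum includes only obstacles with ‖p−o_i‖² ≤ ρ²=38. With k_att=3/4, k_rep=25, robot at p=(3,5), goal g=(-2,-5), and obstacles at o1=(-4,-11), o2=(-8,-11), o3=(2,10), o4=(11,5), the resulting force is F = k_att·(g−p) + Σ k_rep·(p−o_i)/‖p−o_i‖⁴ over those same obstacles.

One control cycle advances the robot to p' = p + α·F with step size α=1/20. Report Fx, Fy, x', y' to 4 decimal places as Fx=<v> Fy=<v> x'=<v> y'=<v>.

F_att = 3/4·(g−p) = 3/4·(-5,-10) = (-3.7500,-7.5000)
o1: d²=305 > ρ²=38 → inactive
o2: d²=377 > ρ²=38 → inactive
o3: d²=26 ≤ ρ²=38; F_rep = 25·(1,-5)/26² = (0.0370,-0.1849)
o4: d²=64 > ρ²=38 → inactive
F = F_att + ΣF_rep = (-3.7130,-7.6849)
p' = p + 1/20·F = (2.8143,4.6158)

Fx=-3.7130 Fy=-7.6849 x'=2.8143 y'=4.6158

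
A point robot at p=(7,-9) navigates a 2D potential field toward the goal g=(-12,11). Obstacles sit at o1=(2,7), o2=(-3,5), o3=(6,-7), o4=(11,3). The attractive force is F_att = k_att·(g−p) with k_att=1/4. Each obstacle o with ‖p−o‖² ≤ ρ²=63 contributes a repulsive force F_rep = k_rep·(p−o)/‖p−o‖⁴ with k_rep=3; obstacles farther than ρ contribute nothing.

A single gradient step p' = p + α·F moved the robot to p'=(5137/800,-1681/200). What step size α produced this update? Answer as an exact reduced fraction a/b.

α = 1/8

F_att = 1/4·(g−p) = 1/4·(-19,20) = (-4.7500,5.0000)
o1: d²=281 > ρ²=63 → inactive
o2: d²=296 > ρ²=63 → inactive
o3: d²=5 ≤ ρ²=63; F_rep = 3·(1,-2)/5² = (0.1200,-0.2400)
o4: d²=160 > ρ²=63 → inactive
F = F_att + ΣF_rep = (-4.6300,4.7600)
Δp = p'−p = (-0.5787,0.5950); α = Δx/Fx = (-463/800) / (-463/100) = 1/8
check: Δy/Fy = (119/200) / (119/25) = 1/8 ✓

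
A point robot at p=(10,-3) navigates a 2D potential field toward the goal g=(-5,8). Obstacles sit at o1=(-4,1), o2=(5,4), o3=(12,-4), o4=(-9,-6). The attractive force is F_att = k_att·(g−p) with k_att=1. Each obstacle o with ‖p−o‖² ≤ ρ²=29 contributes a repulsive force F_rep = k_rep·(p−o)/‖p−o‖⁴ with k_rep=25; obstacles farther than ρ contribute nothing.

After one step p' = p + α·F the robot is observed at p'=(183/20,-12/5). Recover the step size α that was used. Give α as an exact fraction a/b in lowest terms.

α = 1/20

F_att = 1·(g−p) = 1·(-15,11) = (-15.0000,11.0000)
o1: d²=212 > ρ²=29 → inactive
o2: d²=74 > ρ²=29 → inactive
o3: d²=5 ≤ ρ²=29; F_rep = 25·(-2,1)/5² = (-2.0000,1.0000)
o4: d²=370 > ρ²=29 → inactive
F = F_att + ΣF_rep = (-17.0000,12.0000)
Δp = p'−p = (-0.8500,0.6000); α = Δx/Fx = (-17/20) / (-17) = 1/20
check: Δy/Fy = (3/5) / (12) = 1/20 ✓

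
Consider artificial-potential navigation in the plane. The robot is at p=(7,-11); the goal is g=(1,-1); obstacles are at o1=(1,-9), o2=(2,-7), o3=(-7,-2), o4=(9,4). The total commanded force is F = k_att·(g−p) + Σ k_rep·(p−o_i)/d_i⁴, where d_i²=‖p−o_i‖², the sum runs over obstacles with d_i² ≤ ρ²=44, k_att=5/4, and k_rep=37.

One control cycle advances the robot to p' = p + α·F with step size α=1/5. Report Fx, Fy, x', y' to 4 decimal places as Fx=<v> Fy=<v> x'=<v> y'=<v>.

Fx=-7.2512 Fy=12.3657 x'=5.5498 y'=-8.5269

F_att = 5/4·(g−p) = 5/4·(-6,10) = (-7.5000,12.5000)
o1: d²=40 ≤ ρ²=44; F_rep = 37·(6,-2)/40² = (0.1388,-0.0462)
o2: d²=41 ≤ ρ²=44; F_rep = 37·(5,-4)/41² = (0.1101,-0.0880)
o3: d²=277 > ρ²=44 → inactive
o4: d²=229 > ρ²=44 → inactive
F = F_att + ΣF_rep = (-7.2512,12.3657)
p' = p + 1/5·F = (5.5498,-8.5269)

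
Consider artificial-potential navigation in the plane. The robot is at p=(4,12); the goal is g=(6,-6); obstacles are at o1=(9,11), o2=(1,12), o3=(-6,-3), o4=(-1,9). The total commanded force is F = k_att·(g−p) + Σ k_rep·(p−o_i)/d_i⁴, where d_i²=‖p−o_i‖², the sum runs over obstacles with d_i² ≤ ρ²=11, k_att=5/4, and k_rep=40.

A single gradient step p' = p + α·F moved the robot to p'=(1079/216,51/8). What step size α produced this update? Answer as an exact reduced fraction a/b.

F_att = 5/4·(g−p) = 5/4·(2,-18) = (2.5000,-22.5000)
o1: d²=26 > ρ²=11 → inactive
o2: d²=9 ≤ ρ²=11; F_rep = 40·(3,0)/9² = (1.4815,0.0000)
o3: d²=325 > ρ²=11 → inactive
o4: d²=34 > ρ²=11 → inactive
F = F_att + ΣF_rep = (3.9815,-22.5000)
Δp = p'−p = (0.9954,-5.6250); α = Δx/Fx = (215/216) / (215/54) = 1/4
check: Δy/Fy = (-45/8) / (-45/2) = 1/4 ✓

α = 1/4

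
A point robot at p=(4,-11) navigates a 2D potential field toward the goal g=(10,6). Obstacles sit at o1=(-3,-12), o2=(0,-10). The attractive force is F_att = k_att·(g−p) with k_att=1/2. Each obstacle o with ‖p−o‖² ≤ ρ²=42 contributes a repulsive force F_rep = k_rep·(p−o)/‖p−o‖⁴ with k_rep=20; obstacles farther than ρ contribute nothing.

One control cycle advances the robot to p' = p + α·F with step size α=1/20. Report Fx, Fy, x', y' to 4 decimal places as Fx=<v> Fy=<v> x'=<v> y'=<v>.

F_att = 1/2·(g−p) = 1/2·(6,17) = (3.0000,8.5000)
o1: d²=50 > ρ²=42 → inactive
o2: d²=17 ≤ ρ²=42; F_rep = 20·(4,-1)/17² = (0.2768,-0.0692)
F = F_att + ΣF_rep = (3.2768,8.4308)
p' = p + 1/20·F = (4.1638,-10.5785)

Fx=3.2768 Fy=8.4308 x'=4.1638 y'=-10.5785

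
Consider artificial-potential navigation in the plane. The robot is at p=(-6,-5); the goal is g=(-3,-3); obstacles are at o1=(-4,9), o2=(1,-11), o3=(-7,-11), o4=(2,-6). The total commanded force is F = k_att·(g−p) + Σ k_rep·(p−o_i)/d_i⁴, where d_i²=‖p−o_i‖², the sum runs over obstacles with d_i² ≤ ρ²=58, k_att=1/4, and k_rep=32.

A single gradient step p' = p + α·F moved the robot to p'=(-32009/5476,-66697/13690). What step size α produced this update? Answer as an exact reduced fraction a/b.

F_att = 1/4·(g−p) = 1/4·(3,2) = (0.7500,0.5000)
o1: d²=200 > ρ²=58 → inactive
o2: d²=85 > ρ²=58 → inactive
o3: d²=37 ≤ ρ²=58; F_rep = 32·(1,6)/37² = (0.0234,0.1402)
o4: d²=65 > ρ²=58 → inactive
F = F_att + ΣF_rep = (0.7734,0.6402)
Δp = p'−p = (0.1547,0.1280); α = Δx/Fx = (847/5476) / (4235/5476) = 1/5
check: Δy/Fy = (1753/13690) / (1753/2738) = 1/5 ✓

α = 1/5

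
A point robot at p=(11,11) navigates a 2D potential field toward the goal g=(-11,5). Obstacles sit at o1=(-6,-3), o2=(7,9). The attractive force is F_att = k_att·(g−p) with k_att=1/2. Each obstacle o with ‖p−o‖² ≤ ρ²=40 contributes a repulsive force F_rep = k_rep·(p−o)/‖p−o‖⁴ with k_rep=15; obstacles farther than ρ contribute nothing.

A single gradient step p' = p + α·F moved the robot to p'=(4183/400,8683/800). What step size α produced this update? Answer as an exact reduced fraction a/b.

F_att = 1/2·(g−p) = 1/2·(-22,-6) = (-11.0000,-3.0000)
o1: d²=485 > ρ²=40 → inactive
o2: d²=20 ≤ ρ²=40; F_rep = 15·(4,2)/20² = (0.1500,0.0750)
F = F_att + ΣF_rep = (-10.8500,-2.9250)
Δp = p'−p = (-0.5425,-0.1462); α = Δx/Fx = (-217/400) / (-217/20) = 1/20
check: Δy/Fy = (-117/800) / (-117/40) = 1/20 ✓

α = 1/20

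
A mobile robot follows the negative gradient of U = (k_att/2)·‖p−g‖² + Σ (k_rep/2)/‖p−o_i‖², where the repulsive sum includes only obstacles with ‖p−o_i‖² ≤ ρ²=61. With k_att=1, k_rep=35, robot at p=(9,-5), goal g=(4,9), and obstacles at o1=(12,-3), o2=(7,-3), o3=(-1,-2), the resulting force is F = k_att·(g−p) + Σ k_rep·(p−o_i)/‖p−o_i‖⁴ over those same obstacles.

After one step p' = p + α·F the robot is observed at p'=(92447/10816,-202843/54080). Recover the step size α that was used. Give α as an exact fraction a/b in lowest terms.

F_att = 1·(g−p) = 1·(-5,14) = (-5.0000,14.0000)
o1: d²=13 ≤ ρ²=61; F_rep = 35·(-3,-2)/13² = (-0.6213,-0.4142)
o2: d²=8 ≤ ρ²=61; F_rep = 35·(2,-2)/8² = (1.0938,-1.0938)
o3: d²=109 > ρ²=61 → inactive
F = F_att + ΣF_rep = (-4.5276,12.4920)
Δp = p'−p = (-0.4528,1.2492); α = Δx/Fx = (-4897/10816) / (-24485/5408) = 1/10
check: Δy/Fy = (67557/54080) / (67557/5408) = 1/10 ✓

α = 1/10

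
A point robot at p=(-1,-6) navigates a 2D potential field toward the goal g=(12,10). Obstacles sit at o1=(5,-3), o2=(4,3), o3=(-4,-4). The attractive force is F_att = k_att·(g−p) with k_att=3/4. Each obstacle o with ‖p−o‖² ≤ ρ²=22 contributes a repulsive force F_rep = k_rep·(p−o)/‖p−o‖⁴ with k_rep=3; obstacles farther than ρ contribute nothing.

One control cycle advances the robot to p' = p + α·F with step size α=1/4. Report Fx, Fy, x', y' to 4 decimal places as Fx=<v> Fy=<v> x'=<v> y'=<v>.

Fx=9.8033 Fy=11.9645 x'=1.4508 y'=-3.0089

F_att = 3/4·(g−p) = 3/4·(13,16) = (9.7500,12.0000)
o1: d²=45 > ρ²=22 → inactive
o2: d²=106 > ρ²=22 → inactive
o3: d²=13 ≤ ρ²=22; F_rep = 3·(3,-2)/13² = (0.0533,-0.0355)
F = F_att + ΣF_rep = (9.8033,11.9645)
p' = p + 1/4·F = (1.4508,-3.0089)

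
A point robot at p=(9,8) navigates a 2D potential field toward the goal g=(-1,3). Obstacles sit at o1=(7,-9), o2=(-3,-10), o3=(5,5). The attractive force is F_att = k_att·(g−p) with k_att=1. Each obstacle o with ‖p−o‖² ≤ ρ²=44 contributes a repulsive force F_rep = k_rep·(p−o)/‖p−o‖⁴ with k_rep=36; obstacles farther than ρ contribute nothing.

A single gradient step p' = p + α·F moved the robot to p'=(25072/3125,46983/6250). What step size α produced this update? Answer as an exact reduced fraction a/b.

α = 1/10

F_att = 1·(g−p) = 1·(-10,-5) = (-10.0000,-5.0000)
o1: d²=293 > ρ²=44 → inactive
o2: d²=468 > ρ²=44 → inactive
o3: d²=25 ≤ ρ²=44; F_rep = 36·(4,3)/25² = (0.2304,0.1728)
F = F_att + ΣF_rep = (-9.7696,-4.8272)
Δp = p'−p = (-0.9770,-0.4827); α = Δx/Fx = (-3053/3125) / (-6106/625) = 1/10
check: Δy/Fy = (-3017/6250) / (-3017/625) = 1/10 ✓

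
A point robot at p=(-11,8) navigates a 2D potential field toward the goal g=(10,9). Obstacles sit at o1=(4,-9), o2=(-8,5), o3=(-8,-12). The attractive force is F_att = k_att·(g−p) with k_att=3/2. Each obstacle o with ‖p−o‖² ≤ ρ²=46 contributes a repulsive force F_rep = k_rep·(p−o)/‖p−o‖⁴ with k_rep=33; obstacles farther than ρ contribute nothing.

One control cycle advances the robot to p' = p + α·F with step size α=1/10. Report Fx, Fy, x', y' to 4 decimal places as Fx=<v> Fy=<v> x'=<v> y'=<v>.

Fx=31.1944 Fy=1.8056 x'=-7.8806 y'=8.1806

F_att = 3/2·(g−p) = 3/2·(21,1) = (31.5000,1.5000)
o1: d²=514 > ρ²=46 → inactive
o2: d²=18 ≤ ρ²=46; F_rep = 33·(-3,3)/18² = (-0.3056,0.3056)
o3: d²=409 > ρ²=46 → inactive
F = F_att + ΣF_rep = (31.1944,1.8056)
p' = p + 1/10·F = (-7.8806,8.1806)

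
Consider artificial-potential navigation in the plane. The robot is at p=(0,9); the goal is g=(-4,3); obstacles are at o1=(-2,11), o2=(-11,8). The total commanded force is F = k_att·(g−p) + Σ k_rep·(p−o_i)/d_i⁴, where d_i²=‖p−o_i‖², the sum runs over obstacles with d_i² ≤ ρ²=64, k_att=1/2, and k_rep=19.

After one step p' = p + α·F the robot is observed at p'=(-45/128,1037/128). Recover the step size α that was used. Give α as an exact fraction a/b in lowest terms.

F_att = 1/2·(g−p) = 1/2·(-4,-6) = (-2.0000,-3.0000)
o1: d²=8 ≤ ρ²=64; F_rep = 19·(2,-2)/8² = (0.5938,-0.5938)
o2: d²=122 > ρ²=64 → inactive
F = F_att + ΣF_rep = (-1.4062,-3.5938)
Δp = p'−p = (-0.3516,-0.8984); α = Δx/Fx = (-45/128) / (-45/32) = 1/4
check: Δy/Fy = (-115/128) / (-115/32) = 1/4 ✓

α = 1/4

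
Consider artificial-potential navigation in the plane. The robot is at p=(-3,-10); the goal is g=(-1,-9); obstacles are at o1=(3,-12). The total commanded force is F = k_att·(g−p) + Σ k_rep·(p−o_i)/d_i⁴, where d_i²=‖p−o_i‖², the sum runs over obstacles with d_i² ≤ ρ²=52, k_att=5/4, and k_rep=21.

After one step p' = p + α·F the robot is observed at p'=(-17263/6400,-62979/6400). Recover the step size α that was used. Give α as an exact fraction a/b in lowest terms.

α = 1/8

F_att = 5/4·(g−p) = 5/4·(2,1) = (2.5000,1.2500)
o1: d²=40 ≤ ρ²=52; F_rep = 21·(-6,2)/40² = (-0.0788,0.0262)
F = F_att + ΣF_rep = (2.4213,1.2763)
Δp = p'−p = (0.3027,0.1595); α = Δx/Fx = (1937/6400) / (1937/800) = 1/8
check: Δy/Fy = (1021/6400) / (1021/800) = 1/8 ✓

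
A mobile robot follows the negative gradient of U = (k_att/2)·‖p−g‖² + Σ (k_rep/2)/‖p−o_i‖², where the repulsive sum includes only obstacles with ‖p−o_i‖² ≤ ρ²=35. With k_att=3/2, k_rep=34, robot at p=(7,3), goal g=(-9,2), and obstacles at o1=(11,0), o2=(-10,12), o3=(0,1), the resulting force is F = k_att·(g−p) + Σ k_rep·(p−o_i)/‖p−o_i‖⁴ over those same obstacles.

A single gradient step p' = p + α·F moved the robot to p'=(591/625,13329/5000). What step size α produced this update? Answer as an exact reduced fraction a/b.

α = 1/4

F_att = 3/2·(g−p) = 3/2·(-16,-1) = (-24.0000,-1.5000)
o1: d²=25 ≤ ρ²=35; F_rep = 34·(-4,3)/25² = (-0.2176,0.1632)
o2: d²=370 > ρ²=35 → inactive
o3: d²=53 > ρ²=35 → inactive
F = F_att + ΣF_rep = (-24.2176,-1.3368)
Δp = p'−p = (-6.0544,-0.3342); α = Δx/Fx = (-3784/625) / (-15136/625) = 1/4
check: Δy/Fy = (-1671/5000) / (-1671/1250) = 1/4 ✓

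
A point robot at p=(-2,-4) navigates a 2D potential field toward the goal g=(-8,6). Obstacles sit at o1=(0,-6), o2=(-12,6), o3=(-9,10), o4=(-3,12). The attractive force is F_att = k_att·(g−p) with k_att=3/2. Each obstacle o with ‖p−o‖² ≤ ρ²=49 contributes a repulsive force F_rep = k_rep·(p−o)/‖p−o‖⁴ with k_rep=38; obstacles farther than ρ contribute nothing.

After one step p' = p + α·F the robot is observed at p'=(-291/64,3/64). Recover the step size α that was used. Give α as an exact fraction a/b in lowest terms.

F_att = 3/2·(g−p) = 3/2·(-6,10) = (-9.0000,15.0000)
o1: d²=8 ≤ ρ²=49; F_rep = 38·(-2,2)/8² = (-1.1875,1.1875)
o2: d²=200 > ρ²=49 → inactive
o3: d²=245 > ρ²=49 → inactive
o4: d²=257 > ρ²=49 → inactive
F = F_att + ΣF_rep = (-10.1875,16.1875)
Δp = p'−p = (-2.5469,4.0469); α = Δx/Fx = (-163/64) / (-163/16) = 1/4
check: Δy/Fy = (259/64) / (259/16) = 1/4 ✓

α = 1/4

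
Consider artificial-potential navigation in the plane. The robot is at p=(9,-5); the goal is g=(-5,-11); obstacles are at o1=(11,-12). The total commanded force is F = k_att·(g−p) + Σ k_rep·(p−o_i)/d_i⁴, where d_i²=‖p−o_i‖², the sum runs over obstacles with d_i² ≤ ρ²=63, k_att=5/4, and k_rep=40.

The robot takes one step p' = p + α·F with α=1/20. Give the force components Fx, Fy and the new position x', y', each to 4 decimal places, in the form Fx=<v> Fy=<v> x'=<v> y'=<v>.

Fx=-17.5285 Fy=-7.4003 x'=8.1236 y'=-5.3700

F_att = 5/4·(g−p) = 5/4·(-14,-6) = (-17.5000,-7.5000)
o1: d²=53 ≤ ρ²=63; F_rep = 40·(-2,7)/53² = (-0.0285,0.0997)
F = F_att + ΣF_rep = (-17.5285,-7.4003)
p' = p + 1/20·F = (8.1236,-5.3700)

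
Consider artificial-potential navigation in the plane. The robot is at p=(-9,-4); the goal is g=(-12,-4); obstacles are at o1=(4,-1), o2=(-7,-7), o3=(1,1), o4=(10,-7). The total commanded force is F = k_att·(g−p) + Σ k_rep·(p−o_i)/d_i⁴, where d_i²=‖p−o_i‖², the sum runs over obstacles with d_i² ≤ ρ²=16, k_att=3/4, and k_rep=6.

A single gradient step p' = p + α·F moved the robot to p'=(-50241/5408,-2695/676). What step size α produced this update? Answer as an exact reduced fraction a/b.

α = 1/8

F_att = 3/4·(g−p) = 3/4·(-3,0) = (-2.2500,0.0000)
o1: d²=178 > ρ²=16 → inactive
o2: d²=13 ≤ ρ²=16; F_rep = 6·(-2,3)/13² = (-0.0710,0.1065)
o3: d²=125 > ρ²=16 → inactive
o4: d²=370 > ρ²=16 → inactive
F = F_att + ΣF_rep = (-2.3210,0.1065)
Δp = p'−p = (-0.2901,0.0133); α = Δx/Fx = (-1569/5408) / (-1569/676) = 1/8
check: Δy/Fy = (9/676) / (18/169) = 1/8 ✓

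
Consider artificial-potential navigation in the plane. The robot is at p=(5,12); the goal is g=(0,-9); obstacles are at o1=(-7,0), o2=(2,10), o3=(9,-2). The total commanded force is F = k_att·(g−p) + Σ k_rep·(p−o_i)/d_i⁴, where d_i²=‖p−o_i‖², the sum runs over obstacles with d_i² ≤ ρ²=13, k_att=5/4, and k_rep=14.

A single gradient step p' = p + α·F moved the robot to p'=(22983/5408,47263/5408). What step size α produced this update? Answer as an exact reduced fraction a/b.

F_att = 5/4·(g−p) = 5/4·(-5,-21) = (-6.2500,-26.2500)
o1: d²=288 > ρ²=13 → inactive
o2: d²=13 ≤ ρ²=13; F_rep = 14·(3,2)/13² = (0.2485,0.1657)
o3: d²=212 > ρ²=13 → inactive
F = F_att + ΣF_rep = (-6.0015,-26.0843)
Δp = p'−p = (-0.7502,-3.2605); α = Δx/Fx = (-4057/5408) / (-4057/676) = 1/8
check: Δy/Fy = (-17633/5408) / (-17633/676) = 1/8 ✓

α = 1/8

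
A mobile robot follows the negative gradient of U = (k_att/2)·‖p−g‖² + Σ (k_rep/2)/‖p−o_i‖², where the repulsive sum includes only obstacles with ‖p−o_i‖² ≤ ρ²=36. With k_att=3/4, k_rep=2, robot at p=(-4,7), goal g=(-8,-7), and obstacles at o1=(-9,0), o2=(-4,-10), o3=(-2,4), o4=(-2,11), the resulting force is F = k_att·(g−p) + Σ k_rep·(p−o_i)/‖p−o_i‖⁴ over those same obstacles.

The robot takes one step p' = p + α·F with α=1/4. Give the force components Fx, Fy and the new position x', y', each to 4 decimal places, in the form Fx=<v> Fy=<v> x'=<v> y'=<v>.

F_att = 3/4·(g−p) = 3/4·(-4,-14) = (-3.0000,-10.5000)
o1: d²=74 > ρ²=36 → inactive
o2: d²=289 > ρ²=36 → inactive
o3: d²=13 ≤ ρ²=36; F_rep = 2·(-2,3)/13² = (-0.0237,0.0355)
o4: d²=20 ≤ ρ²=36; F_rep = 2·(-2,-4)/20² = (-0.0100,-0.0200)
F = F_att + ΣF_rep = (-3.0337,-10.4845)
p' = p + 1/4·F = (-4.7584,4.3789)

Fx=-3.0337 Fy=-10.4845 x'=-4.7584 y'=4.3789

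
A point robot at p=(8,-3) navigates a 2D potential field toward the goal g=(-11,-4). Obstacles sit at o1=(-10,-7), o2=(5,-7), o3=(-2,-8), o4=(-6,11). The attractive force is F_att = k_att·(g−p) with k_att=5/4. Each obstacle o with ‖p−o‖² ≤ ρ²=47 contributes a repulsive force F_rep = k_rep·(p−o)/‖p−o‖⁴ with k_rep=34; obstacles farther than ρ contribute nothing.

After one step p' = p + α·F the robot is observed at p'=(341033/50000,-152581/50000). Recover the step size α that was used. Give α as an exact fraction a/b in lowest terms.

α = 1/20

F_att = 5/4·(g−p) = 5/4·(-19,-1) = (-23.7500,-1.2500)
o1: d²=340 > ρ²=47 → inactive
o2: d²=25 ≤ ρ²=47; F_rep = 34·(3,4)/25² = (0.1632,0.2176)
o3: d²=125 > ρ²=47 → inactive
o4: d²=392 > ρ²=47 → inactive
F = F_att + ΣF_rep = (-23.5868,-1.0324)
Δp = p'−p = (-1.1793,-0.0516); α = Δx/Fx = (-58967/50000) / (-58967/2500) = 1/20
check: Δy/Fy = (-2581/50000) / (-2581/2500) = 1/20 ✓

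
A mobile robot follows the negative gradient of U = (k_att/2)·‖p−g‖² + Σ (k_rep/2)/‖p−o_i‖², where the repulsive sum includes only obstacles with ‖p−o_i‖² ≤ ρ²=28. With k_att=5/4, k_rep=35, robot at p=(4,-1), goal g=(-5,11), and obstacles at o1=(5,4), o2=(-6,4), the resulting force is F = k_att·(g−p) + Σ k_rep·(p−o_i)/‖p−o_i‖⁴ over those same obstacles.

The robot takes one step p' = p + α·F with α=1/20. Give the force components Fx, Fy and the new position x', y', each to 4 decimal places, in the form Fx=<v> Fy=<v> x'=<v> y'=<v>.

Fx=-11.3018 Fy=14.7411 x'=3.4349 y'=-0.2629

F_att = 5/4·(g−p) = 5/4·(-9,12) = (-11.2500,15.0000)
o1: d²=26 ≤ ρ²=28; F_rep = 35·(-1,-5)/26² = (-0.0518,-0.2589)
o2: d²=125 > ρ²=28 → inactive
F = F_att + ΣF_rep = (-11.3018,14.7411)
p' = p + 1/20·F = (3.4349,-0.2629)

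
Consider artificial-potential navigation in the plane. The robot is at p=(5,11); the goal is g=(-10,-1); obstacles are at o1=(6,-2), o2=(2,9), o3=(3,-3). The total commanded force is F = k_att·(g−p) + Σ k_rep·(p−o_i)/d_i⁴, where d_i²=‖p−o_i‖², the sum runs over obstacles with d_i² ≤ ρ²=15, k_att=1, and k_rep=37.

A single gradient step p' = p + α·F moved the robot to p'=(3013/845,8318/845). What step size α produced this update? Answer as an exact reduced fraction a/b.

α = 1/10

F_att = 1·(g−p) = 1·(-15,-12) = (-15.0000,-12.0000)
o1: d²=170 > ρ²=15 → inactive
o2: d²=13 ≤ ρ²=15; F_rep = 37·(3,2)/13² = (0.6568,0.4379)
o3: d²=200 > ρ²=15 → inactive
F = F_att + ΣF_rep = (-14.3432,-11.5621)
Δp = p'−p = (-1.4343,-1.1562); α = Δx/Fx = (-1212/845) / (-2424/169) = 1/10
check: Δy/Fy = (-977/845) / (-1954/169) = 1/10 ✓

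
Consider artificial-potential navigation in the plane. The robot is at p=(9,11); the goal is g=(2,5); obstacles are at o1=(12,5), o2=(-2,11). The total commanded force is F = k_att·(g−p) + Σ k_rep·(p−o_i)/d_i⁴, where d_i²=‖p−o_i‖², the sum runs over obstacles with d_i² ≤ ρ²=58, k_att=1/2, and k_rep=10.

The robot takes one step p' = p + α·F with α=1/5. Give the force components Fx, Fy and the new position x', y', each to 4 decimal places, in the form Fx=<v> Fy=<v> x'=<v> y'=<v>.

Fx=-3.5148 Fy=-2.9704 x'=8.2970 y'=10.4059

F_att = 1/2·(g−p) = 1/2·(-7,-6) = (-3.5000,-3.0000)
o1: d²=45 ≤ ρ²=58; F_rep = 10·(-3,6)/45² = (-0.0148,0.0296)
o2: d²=121 > ρ²=58 → inactive
F = F_att + ΣF_rep = (-3.5148,-2.9704)
p' = p + 1/5·F = (8.2970,10.4059)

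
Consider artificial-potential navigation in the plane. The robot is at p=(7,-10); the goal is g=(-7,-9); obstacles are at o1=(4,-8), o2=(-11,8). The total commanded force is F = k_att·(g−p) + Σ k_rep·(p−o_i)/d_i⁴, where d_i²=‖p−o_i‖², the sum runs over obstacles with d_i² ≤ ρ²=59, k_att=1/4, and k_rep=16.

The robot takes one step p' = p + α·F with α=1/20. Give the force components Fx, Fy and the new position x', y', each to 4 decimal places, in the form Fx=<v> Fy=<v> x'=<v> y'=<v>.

F_att = 1/4·(g−p) = 1/4·(-14,1) = (-3.5000,0.2500)
o1: d²=13 ≤ ρ²=59; F_rep = 16·(3,-2)/13² = (0.2840,-0.1893)
o2: d²=648 > ρ²=59 → inactive
F = F_att + ΣF_rep = (-3.2160,0.0607)
p' = p + 1/20·F = (6.8392,-9.9970)

Fx=-3.2160 Fy=0.0607 x'=6.8392 y'=-9.9970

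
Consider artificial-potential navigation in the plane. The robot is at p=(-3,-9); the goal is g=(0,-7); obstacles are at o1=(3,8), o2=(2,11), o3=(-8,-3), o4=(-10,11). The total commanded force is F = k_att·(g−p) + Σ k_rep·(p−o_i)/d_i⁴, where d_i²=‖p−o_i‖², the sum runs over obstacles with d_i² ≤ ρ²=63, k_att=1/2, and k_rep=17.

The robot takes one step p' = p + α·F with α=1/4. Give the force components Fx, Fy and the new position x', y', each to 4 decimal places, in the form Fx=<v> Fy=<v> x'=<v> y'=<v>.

Fx=1.5228 Fy=0.9726 x'=-2.6193 y'=-8.7569

F_att = 1/2·(g−p) = 1/2·(3,2) = (1.5000,1.0000)
o1: d²=325 > ρ²=63 → inactive
o2: d²=425 > ρ²=63 → inactive
o3: d²=61 ≤ ρ²=63; F_rep = 17·(5,-6)/61² = (0.0228,-0.0274)
o4: d²=449 > ρ²=63 → inactive
F = F_att + ΣF_rep = (1.5228,0.9726)
p' = p + 1/4·F = (-2.6193,-8.7569)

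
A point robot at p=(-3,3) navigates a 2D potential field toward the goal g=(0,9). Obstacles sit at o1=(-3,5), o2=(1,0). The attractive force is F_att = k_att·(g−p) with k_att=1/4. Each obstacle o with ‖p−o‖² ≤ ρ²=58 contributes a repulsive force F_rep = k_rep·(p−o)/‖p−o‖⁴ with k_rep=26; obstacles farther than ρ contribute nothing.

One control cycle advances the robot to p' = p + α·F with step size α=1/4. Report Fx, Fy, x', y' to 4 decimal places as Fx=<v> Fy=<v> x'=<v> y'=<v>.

Fx=0.5836 Fy=-1.6252 x'=-2.8541 y'=2.5937

F_att = 1/4·(g−p) = 1/4·(3,6) = (0.7500,1.5000)
o1: d²=4 ≤ ρ²=58; F_rep = 26·(0,-2)/4² = (0.0000,-3.2500)
o2: d²=25 ≤ ρ²=58; F_rep = 26·(-4,3)/25² = (-0.1664,0.1248)
F = F_att + ΣF_rep = (0.5836,-1.6252)
p' = p + 1/4·F = (-2.8541,2.5937)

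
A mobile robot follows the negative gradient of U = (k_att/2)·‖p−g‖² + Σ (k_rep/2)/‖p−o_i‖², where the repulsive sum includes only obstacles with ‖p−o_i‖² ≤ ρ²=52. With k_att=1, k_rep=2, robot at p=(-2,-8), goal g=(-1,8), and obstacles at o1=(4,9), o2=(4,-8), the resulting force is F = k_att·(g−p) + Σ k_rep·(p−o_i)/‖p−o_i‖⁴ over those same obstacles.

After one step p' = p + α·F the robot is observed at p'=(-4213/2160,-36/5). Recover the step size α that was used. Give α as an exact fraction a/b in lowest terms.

α = 1/20

F_att = 1·(g−p) = 1·(1,16) = (1.0000,16.0000)
o1: d²=325 > ρ²=52 → inactive
o2: d²=36 ≤ ρ²=52; F_rep = 2·(-6,0)/36² = (-0.0093,0.0000)
F = F_att + ΣF_rep = (0.9907,16.0000)
Δp = p'−p = (0.0495,0.8000); α = Δx/Fx = (107/2160) / (107/108) = 1/20
check: Δy/Fy = (4/5) / (16) = 1/20 ✓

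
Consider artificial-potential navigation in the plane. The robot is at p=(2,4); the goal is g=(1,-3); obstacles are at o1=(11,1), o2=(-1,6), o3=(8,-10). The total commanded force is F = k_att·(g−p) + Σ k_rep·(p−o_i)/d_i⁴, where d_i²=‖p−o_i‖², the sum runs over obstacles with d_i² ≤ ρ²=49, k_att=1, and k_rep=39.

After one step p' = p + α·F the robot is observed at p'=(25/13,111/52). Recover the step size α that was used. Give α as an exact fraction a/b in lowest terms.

α = 1/4

F_att = 1·(g−p) = 1·(-1,-7) = (-1.0000,-7.0000)
o1: d²=90 > ρ²=49 → inactive
o2: d²=13 ≤ ρ²=49; F_rep = 39·(3,-2)/13² = (0.6923,-0.4615)
o3: d²=232 > ρ²=49 → inactive
F = F_att + ΣF_rep = (-0.3077,-7.4615)
Δp = p'−p = (-0.0769,-1.8654); α = Δx/Fx = (-1/13) / (-4/13) = 1/4
check: Δy/Fy = (-97/52) / (-97/13) = 1/4 ✓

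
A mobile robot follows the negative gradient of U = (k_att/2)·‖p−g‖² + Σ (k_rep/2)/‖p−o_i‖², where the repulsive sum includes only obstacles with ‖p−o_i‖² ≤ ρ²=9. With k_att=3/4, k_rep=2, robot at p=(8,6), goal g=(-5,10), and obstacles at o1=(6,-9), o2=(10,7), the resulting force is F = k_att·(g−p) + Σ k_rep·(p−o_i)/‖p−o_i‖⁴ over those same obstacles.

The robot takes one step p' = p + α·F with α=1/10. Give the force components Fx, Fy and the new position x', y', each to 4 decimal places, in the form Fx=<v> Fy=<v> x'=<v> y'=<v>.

Fx=-9.9100 Fy=2.9200 x'=7.0090 y'=6.2920

F_att = 3/4·(g−p) = 3/4·(-13,4) = (-9.7500,3.0000)
o1: d²=229 > ρ²=9 → inactive
o2: d²=5 ≤ ρ²=9; F_rep = 2·(-2,-1)/5² = (-0.1600,-0.0800)
F = F_att + ΣF_rep = (-9.9100,2.9200)
p' = p + 1/10·F = (7.0090,6.2920)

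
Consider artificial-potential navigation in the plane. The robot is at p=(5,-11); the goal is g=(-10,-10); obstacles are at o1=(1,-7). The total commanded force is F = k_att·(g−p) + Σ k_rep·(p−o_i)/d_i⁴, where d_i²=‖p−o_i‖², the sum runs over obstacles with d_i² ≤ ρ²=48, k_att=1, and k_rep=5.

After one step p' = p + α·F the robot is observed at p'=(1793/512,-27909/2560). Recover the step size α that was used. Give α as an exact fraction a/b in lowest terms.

F_att = 1·(g−p) = 1·(-15,1) = (-15.0000,1.0000)
o1: d²=32 ≤ ρ²=48; F_rep = 5·(4,-4)/32² = (0.0195,-0.0195)
F = F_att + ΣF_rep = (-14.9805,0.9805)
Δp = p'−p = (-1.4980,0.0980); α = Δx/Fx = (-767/512) / (-3835/256) = 1/10
check: Δy/Fy = (251/2560) / (251/256) = 1/10 ✓

α = 1/10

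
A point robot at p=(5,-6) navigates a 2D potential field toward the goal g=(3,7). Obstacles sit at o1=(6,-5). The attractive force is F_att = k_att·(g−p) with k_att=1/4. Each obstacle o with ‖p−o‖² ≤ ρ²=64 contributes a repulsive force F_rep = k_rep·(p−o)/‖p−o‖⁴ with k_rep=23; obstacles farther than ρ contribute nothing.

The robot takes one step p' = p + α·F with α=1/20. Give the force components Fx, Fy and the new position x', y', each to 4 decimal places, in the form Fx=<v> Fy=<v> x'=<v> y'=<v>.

F_att = 1/4·(g−p) = 1/4·(-2,13) = (-0.5000,3.2500)
o1: d²=2 ≤ ρ²=64; F_rep = 23·(-1,-1)/2² = (-5.7500,-5.7500)
F = F_att + ΣF_rep = (-6.2500,-2.5000)
p' = p + 1/20·F = (4.6875,-6.1250)

Fx=-6.2500 Fy=-2.5000 x'=4.6875 y'=-6.1250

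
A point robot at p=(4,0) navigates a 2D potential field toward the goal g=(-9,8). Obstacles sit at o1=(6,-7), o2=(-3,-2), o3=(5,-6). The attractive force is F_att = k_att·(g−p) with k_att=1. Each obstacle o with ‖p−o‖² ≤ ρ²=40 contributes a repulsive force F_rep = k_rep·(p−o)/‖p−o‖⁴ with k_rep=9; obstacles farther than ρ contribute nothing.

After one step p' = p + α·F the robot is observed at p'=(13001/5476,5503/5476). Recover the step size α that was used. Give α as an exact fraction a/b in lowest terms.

F_att = 1·(g−p) = 1·(-13,8) = (-13.0000,8.0000)
o1: d²=53 > ρ²=40 → inactive
o2: d²=53 > ρ²=40 → inactive
o3: d²=37 ≤ ρ²=40; F_rep = 9·(-1,6)/37² = (-0.0066,0.0394)
F = F_att + ΣF_rep = (-13.0066,8.0394)
Δp = p'−p = (-1.6258,1.0049); α = Δx/Fx = (-8903/5476) / (-17806/1369) = 1/8
check: Δy/Fy = (5503/5476) / (11006/1369) = 1/8 ✓

α = 1/8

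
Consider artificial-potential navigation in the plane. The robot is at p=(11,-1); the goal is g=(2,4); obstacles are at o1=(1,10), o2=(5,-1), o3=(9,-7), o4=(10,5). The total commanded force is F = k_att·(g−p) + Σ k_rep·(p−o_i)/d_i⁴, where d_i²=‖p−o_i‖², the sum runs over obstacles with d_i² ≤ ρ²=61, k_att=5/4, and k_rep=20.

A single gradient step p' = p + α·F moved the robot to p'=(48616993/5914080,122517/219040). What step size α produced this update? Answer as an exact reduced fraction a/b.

α = 1/4

F_att = 5/4·(g−p) = 5/4·(-9,5) = (-11.2500,6.2500)
o1: d²=221 > ρ²=61 → inactive
o2: d²=36 ≤ ρ²=61; F_rep = 20·(6,0)/36² = (0.0926,0.0000)
o3: d²=40 ≤ ρ²=61; F_rep = 20·(2,6)/40² = (0.0250,0.0750)
o4: d²=37 ≤ ρ²=61; F_rep = 20·(1,-6)/37² = (0.0146,-0.0877)
F = F_att + ΣF_rep = (-11.1178,6.2373)
Δp = p'−p = (-2.7794,1.5593); α = Δx/Fx = (-16437887/5914080) / (-16437887/1478520) = 1/4
check: Δy/Fy = (341557/219040) / (341557/54760) = 1/4 ✓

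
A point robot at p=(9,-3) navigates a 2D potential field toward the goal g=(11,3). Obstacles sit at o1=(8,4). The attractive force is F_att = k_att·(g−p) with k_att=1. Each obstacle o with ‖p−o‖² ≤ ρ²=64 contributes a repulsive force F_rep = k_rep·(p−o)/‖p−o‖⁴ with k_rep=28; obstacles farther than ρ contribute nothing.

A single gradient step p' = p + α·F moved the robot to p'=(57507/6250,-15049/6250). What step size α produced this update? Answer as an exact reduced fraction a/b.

α = 1/10

F_att = 1·(g−p) = 1·(2,6) = (2.0000,6.0000)
o1: d²=50 ≤ ρ²=64; F_rep = 28·(1,-7)/50² = (0.0112,-0.0784)
F = F_att + ΣF_rep = (2.0112,5.9216)
Δp = p'−p = (0.2011,0.5922); α = Δx/Fx = (1257/6250) / (1257/625) = 1/10
check: Δy/Fy = (3701/6250) / (3701/625) = 1/10 ✓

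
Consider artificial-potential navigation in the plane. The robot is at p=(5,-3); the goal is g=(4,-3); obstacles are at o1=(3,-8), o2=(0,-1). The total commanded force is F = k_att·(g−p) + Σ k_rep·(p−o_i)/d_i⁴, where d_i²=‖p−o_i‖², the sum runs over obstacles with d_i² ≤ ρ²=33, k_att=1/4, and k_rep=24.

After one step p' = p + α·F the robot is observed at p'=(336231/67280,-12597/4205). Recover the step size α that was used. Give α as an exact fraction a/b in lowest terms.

α = 1/20

F_att = 1/4·(g−p) = 1/4·(-1,0) = (-0.2500,0.0000)
o1: d²=29 ≤ ρ²=33; F_rep = 24·(2,5)/29² = (0.0571,0.1427)
o2: d²=29 ≤ ρ²=33; F_rep = 24·(5,-2)/29² = (0.1427,-0.0571)
F = F_att + ΣF_rep = (-0.0502,0.0856)
Δp = p'−p = (-0.0025,0.0043); α = Δx/Fx = (-169/67280) / (-169/3364) = 1/20
check: Δy/Fy = (18/4205) / (72/841) = 1/20 ✓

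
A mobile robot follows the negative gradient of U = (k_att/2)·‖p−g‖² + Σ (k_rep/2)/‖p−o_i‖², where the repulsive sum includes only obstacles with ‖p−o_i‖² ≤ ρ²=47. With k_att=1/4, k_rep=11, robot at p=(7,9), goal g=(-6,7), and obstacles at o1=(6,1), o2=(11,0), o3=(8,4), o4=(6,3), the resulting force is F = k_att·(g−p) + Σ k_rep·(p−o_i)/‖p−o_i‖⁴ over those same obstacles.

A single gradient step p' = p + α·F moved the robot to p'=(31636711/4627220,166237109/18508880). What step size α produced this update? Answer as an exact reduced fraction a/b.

F_att = 1/4·(g−p) = 1/4·(-13,-2) = (-3.2500,-0.5000)
o1: d²=65 > ρ²=47 → inactive
o2: d²=97 > ρ²=47 → inactive
o3: d²=26 ≤ ρ²=47; F_rep = 11·(-1,5)/26² = (-0.0163,0.0814)
o4: d²=37 ≤ ρ²=47; F_rep = 11·(1,6)/37² = (0.0080,0.0482)
F = F_att + ΣF_rep = (-3.2582,-0.3704)
Δp = p'−p = (-0.1629,-0.0185); α = Δx/Fx = (-753829/4627220) / (-753829/231361) = 1/20
check: Δy/Fy = (-342811/18508880) / (-342811/925444) = 1/20 ✓

α = 1/20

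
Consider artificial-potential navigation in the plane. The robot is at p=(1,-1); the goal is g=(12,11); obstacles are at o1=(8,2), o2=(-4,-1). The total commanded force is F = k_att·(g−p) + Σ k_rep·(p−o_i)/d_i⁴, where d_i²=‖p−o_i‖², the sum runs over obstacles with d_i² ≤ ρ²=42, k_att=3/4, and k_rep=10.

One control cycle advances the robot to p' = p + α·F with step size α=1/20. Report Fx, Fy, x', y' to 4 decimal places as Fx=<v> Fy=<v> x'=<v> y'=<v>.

F_att = 3/4·(g−p) = 3/4·(11,12) = (8.2500,9.0000)
o1: d²=58 > ρ²=42 → inactive
o2: d²=25 ≤ ρ²=42; F_rep = 10·(5,0)/25² = (0.0800,0.0000)
F = F_att + ΣF_rep = (8.3300,9.0000)
p' = p + 1/20·F = (1.4165,-0.5500)

Fx=8.3300 Fy=9.0000 x'=1.4165 y'=-0.5500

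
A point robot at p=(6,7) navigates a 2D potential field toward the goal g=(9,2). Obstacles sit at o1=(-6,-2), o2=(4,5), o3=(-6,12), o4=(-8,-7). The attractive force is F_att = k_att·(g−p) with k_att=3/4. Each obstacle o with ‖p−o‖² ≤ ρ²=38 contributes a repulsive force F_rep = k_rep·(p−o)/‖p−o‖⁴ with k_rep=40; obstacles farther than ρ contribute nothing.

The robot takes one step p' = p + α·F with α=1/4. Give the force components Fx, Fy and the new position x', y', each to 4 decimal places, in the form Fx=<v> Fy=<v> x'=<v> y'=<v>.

Fx=3.5000 Fy=-2.5000 x'=6.8750 y'=6.3750

F_att = 3/4·(g−p) = 3/4·(3,-5) = (2.2500,-3.7500)
o1: d²=225 > ρ²=38 → inactive
o2: d²=8 ≤ ρ²=38; F_rep = 40·(2,2)/8² = (1.2500,1.2500)
o3: d²=169 > ρ²=38 → inactive
o4: d²=392 > ρ²=38 → inactive
F = F_att + ΣF_rep = (3.5000,-2.5000)
p' = p + 1/4·F = (6.8750,6.3750)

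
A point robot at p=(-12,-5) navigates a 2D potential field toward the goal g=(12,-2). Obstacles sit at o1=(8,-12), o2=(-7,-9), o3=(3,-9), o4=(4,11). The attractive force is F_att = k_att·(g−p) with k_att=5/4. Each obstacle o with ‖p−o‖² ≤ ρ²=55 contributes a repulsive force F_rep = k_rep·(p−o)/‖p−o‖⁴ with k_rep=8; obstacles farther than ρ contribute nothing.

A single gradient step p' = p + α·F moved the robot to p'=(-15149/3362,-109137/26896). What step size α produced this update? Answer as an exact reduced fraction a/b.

α = 1/4

F_att = 5/4·(g−p) = 5/4·(24,3) = (30.0000,3.7500)
o1: d²=449 > ρ²=55 → inactive
o2: d²=41 ≤ ρ²=55; F_rep = 8·(-5,4)/41² = (-0.0238,0.0190)
o3: d²=241 > ρ²=55 → inactive
o4: d²=512 > ρ²=55 → inactive
F = F_att + ΣF_rep = (29.9762,3.7690)
Δp = p'−p = (7.4941,0.9423); α = Δx/Fx = (25195/3362) / (50390/1681) = 1/4
check: Δy/Fy = (25343/26896) / (25343/6724) = 1/4 ✓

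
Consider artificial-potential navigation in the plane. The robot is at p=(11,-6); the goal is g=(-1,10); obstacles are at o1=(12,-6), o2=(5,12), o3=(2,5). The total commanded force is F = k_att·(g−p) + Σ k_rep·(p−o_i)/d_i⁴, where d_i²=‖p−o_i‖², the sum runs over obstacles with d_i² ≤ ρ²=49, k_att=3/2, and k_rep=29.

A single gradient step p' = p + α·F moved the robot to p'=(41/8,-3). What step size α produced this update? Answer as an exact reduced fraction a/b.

F_att = 3/2·(g−p) = 3/2·(-12,16) = (-18.0000,24.0000)
o1: d²=1 ≤ ρ²=49; F_rep = 29·(-1,0)/1² = (-29.0000,0.0000)
o2: d²=360 > ρ²=49 → inactive
o3: d²=202 > ρ²=49 → inactive
F = F_att + ΣF_rep = (-47.0000,24.0000)
Δp = p'−p = (-5.8750,3.0000); α = Δx/Fx = (-47/8) / (-47) = 1/8
check: Δy/Fy = (3) / (24) = 1/8 ✓

α = 1/8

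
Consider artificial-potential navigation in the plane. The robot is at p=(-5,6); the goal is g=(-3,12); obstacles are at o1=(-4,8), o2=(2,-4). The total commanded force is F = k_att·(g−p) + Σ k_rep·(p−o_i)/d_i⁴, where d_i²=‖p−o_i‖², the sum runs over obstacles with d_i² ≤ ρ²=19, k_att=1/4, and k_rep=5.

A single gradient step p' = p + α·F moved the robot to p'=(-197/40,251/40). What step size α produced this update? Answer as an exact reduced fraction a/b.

α = 1/4

F_att = 1/4·(g−p) = 1/4·(2,6) = (0.5000,1.5000)
o1: d²=5 ≤ ρ²=19; F_rep = 5·(-1,-2)/5² = (-0.2000,-0.4000)
o2: d²=149 > ρ²=19 → inactive
F = F_att + ΣF_rep = (0.3000,1.1000)
Δp = p'−p = (0.0750,0.2750); α = Δx/Fx = (3/40) / (3/10) = 1/4
check: Δy/Fy = (11/40) / (11/10) = 1/4 ✓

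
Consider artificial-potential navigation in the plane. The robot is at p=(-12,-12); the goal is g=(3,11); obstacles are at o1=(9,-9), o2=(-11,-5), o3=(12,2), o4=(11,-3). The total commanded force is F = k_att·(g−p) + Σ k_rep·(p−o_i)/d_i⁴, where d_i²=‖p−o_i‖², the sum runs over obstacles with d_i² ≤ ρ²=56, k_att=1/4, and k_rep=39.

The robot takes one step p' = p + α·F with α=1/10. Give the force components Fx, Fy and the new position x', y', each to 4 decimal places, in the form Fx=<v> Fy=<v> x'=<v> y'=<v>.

F_att = 1/4·(g−p) = 1/4·(15,23) = (3.7500,5.7500)
o1: d²=450 > ρ²=56 → inactive
o2: d²=50 ≤ ρ²=56; F_rep = 39·(-1,-7)/50² = (-0.0156,-0.1092)
o3: d²=772 > ρ²=56 → inactive
o4: d²=610 > ρ²=56 → inactive
F = F_att + ΣF_rep = (3.7344,5.6408)
p' = p + 1/10·F = (-11.6266,-11.4359)

Fx=3.7344 Fy=5.6408 x'=-11.6266 y'=-11.4359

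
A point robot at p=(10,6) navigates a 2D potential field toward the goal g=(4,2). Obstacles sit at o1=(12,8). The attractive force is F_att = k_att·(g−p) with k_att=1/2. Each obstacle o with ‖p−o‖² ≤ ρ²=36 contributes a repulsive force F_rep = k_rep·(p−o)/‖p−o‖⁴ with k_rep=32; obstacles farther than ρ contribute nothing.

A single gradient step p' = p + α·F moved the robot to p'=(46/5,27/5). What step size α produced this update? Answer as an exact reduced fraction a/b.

F_att = 1/2·(g−p) = 1/2·(-6,-4) = (-3.0000,-2.0000)
o1: d²=8 ≤ ρ²=36; F_rep = 32·(-2,-2)/8² = (-1.0000,-1.0000)
F = F_att + ΣF_rep = (-4.0000,-3.0000)
Δp = p'−p = (-0.8000,-0.6000); α = Δx/Fx = (-4/5) / (-4) = 1/5
check: Δy/Fy = (-3/5) / (-3) = 1/5 ✓

α = 1/5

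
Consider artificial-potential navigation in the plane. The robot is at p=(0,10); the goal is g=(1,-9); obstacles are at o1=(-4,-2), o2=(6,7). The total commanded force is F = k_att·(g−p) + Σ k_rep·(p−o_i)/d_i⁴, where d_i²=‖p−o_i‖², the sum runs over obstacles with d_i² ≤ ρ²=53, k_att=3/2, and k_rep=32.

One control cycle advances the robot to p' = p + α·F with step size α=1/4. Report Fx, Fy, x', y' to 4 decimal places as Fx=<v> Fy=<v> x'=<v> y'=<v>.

F_att = 3/2·(g−p) = 3/2·(1,-19) = (1.5000,-28.5000)
o1: d²=160 > ρ²=53 → inactive
o2: d²=45 ≤ ρ²=53; F_rep = 32·(-6,3)/45² = (-0.0948,0.0474)
F = F_att + ΣF_rep = (1.4052,-28.4526)
p' = p + 1/4·F = (0.3513,2.8869)

Fx=1.4052 Fy=-28.4526 x'=0.3513 y'=2.8869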